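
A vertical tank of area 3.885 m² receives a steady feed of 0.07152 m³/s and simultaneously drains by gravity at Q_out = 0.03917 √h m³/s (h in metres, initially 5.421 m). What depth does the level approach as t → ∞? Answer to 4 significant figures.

3.334 m

A dh/dt = Q_in − 0.03917 √h. Steady state requires inflow = outflow:
Q_in = 0.03917 √h_ss ⇒ √h_ss = 0.07152/0.03917 = 1.82589.
h_ss = 1.82589² = 3.33386 m. (Since h₀ = 5.421 m > h_ss, the level will fall toward this value.)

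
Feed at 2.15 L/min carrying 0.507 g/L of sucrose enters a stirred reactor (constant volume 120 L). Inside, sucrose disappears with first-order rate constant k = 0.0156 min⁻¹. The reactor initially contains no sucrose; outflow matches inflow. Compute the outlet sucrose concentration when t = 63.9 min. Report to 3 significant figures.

Species balance: V dC/dt = Q C_in − Q C − k V C.
dC/dt = (Q/V) C_in − (Q/V + k) C; effective rate a = Q/V + k = 0.017917 + 0.0156 = 0.033517 min⁻¹.
C_ss = Q C_in/(Q + kV) = 0.27102 g/L; C(t) = C_ss + (C₀ − C_ss) e^(−a t).
C(63.9) = 0.27102 + (-0.27102)·e^(−0.033517·63.9) = 0.27102 + (-0.27102)·0.11745 = 0.23919 g/L.

0.239 g/L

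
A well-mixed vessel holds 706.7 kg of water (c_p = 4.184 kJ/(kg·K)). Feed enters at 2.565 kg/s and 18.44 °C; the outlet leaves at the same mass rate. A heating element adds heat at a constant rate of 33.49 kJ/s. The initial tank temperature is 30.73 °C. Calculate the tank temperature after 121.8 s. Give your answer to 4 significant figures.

27.45 °C

Unsteady energy balance on the tank contents: M c_p dT/dt = ṁ c_p (T_in − T) + 33.49.
τ = M/ṁ = 275.517 s; T_ss = T_in + Q̇/(ṁ c_p) = 18.44 + 33.49/(2.565·4.184) = 21.5606 °C.
T approaches T_ss exponentially: T(t) = T_ss + (T₀ − T_ss) e^(−t/τ).
T(121.8) = 21.5606 + (9.16941)·e^(−121.8/275.517) = 21.5606 + (9.16941)·0.642699 = 27.4538 °C.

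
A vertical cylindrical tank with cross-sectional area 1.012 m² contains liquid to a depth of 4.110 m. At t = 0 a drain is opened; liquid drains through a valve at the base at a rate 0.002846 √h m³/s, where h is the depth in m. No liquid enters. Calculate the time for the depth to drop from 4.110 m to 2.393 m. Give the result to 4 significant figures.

With no inflow, A dh/dt = −0.002846 √h.
Separate and integrate: 2(√h − √h₀) = −(0.002846/A) t.
t = 2A(√h₀ − √h)/0.002846 = 2·1.012·(√4.110 − √2.393)/0.002846
  = 2.02400 × (2.02731 − 1.54693) / 0.002846 = 341.634 s.

341.6 s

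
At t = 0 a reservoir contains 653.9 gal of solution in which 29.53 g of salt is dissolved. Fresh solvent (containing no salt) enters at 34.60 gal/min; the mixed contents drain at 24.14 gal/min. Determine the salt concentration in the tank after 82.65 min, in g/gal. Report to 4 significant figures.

0.002783 g/gal

Total volume: dV/dt = Q_in − Q_out = 10.4600 gal/min, so V(t) = 653.9 + 10.4600 t and V(82.65) = 1518.42 gal.
Solute balance: dm/dt = 0 − Q_out C = −Q_out m/V(t).
Separate: dm/m = −Q_out dt/V(t) ⇒ ln(m/m₀) = −(Q_out/(Q_in−Q_out)) ln(V/V₀).
m = m₀ (V₀/V)^(Q_out/(Q_in−Q_out)) = 29.53 × (653.9/1518.42)^(2.30784) = 4.22543 g.
C = m/V = 4.22543/1518.42 = 0.00278278 g/gal.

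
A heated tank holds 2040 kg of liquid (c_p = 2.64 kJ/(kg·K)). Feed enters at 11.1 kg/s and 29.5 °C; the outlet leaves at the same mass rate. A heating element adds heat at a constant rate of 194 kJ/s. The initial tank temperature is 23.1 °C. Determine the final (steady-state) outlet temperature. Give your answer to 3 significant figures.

M c_p dT/dt = ṁ c_p (T_in − T) + Q̇.
At steady state dT/dt = 0 ⇒ T_ss = T_in + Q̇/(ṁ c_p) = 29.5 + 194/(11.1·2.64) = 36.120 °C.

36.1 °C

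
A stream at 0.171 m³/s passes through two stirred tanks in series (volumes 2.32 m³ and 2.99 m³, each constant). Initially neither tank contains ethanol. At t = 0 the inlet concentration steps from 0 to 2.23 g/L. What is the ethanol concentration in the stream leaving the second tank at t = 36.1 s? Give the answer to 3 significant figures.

Each tank obeys Vᵢ dCᵢ/dt = Q(Cᵢ₋₁ − Cᵢ), so τᵢ = Vᵢ/Q.
τ₁ = 2.32/0.171 = 13.567 s; τ₂ = 2.99/0.171 = 17.485 s.
Solving the cascade with C₁(0)=C₂(0)=0 gives C₂(t) = C_in[1 − (τ₁ e^(−t/τ₁) − τ₂ e^(−t/τ₂))/(τ₁ − τ₂)].
At t = 36.1: e^(−t/τ₁) = 0.069891, e^(−t/τ₂) = 0.12687.
C₂ = 2.23·[1 − (13.567·0.069891 − 17.485·0.12687)/(-3.9181)] = 2.23·0.67582 = 1.5071 g/L.

1.51 g/L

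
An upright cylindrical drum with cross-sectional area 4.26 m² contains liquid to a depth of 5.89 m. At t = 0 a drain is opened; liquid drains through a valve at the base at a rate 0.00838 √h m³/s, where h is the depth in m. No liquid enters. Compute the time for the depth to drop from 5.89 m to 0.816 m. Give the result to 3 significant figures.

1550 s

A dh/dt = −Q_out = −0.00838 √h.
This is separable: 2 d(√h)/dt = −0.00838/A, so √h = √h₀ − (0.00838/(2A)) t.
t = 2A(√h₀ − √h)/0.00838 = 2·4.26·(√5.89 − √0.816)/0.00838
  = 8.5200 × (2.4269 − 0.90333) / 0.00838 = 1549.1 s.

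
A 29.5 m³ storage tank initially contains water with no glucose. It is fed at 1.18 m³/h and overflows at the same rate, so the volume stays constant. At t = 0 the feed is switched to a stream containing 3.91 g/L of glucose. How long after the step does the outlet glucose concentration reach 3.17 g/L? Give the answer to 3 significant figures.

Species balance: V dC/dt = Q(C_in − C) ⇒ τ = V/Q = 25.000 h.
C(t) = C_in + (C₀ − C_in) e^(−t/τ). Set C = 3.17 and solve for t:
e^(−t/τ) = (C − C_in)/(C₀ − C_in) = (3.17 − 3.91)/(0 − 3.91) = 0.18926
t = −τ ln(…) = 25.000 × 1.6646 = 41.616 h.

41.6 h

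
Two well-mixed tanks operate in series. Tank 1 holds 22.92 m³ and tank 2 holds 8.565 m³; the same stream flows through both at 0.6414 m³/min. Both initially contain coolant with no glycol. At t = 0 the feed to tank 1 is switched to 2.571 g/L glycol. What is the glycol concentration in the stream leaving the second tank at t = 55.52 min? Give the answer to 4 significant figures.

1.727 g/L

Time constants: τᵢ = Vᵢ/Q for each well-mixed tank.
τ₁ = 22.92/0.6414 = 35.7343 min; τ₂ = 8.565/0.6414 = 13.3536 min.
Solving the cascade with C₁(0)=C₂(0)=0 gives C₂(t) = C_in[1 − (τ₁ e^(−t/τ₁) − τ₂ e^(−t/τ₂))/(τ₁ − τ₂)].
At t = 55.52: e^(−t/τ₁) = 0.211467, e^(−t/τ₂) = 0.0156438.
C₂ = 2.571·[1 − (35.7343·0.211467 − 13.3536·0.0156438)/(22.3807)] = 2.571·0.671694 = 1.72693 g/L.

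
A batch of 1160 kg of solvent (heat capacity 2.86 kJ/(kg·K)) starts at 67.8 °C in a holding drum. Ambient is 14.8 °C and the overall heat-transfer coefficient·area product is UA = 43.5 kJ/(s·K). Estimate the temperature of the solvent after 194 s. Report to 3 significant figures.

19.0 °C

Heat balance on the well-mixed liquid: M c_p dT/dt = −UA(T − T_amb).
dT/dt = (T_ss − T)/τ with T_ss = T_amb = 14.800 °C, τ = M c_p/UA = 1160·2.86/43.5 = 76.267 s.
T approaches T_ss exponentially: T(t) = T_ss + (T₀ − T_ss) e^(−t/τ).
T(194) = 14.800 + (53.000)·0.078575 = 18.964 °C.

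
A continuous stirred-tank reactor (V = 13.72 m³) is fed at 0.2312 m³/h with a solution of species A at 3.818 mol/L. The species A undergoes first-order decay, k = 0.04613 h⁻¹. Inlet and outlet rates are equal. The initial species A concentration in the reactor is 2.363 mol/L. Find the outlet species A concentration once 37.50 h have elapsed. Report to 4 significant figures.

1.148 mol/L

V dC/dt = Q(C_in − C) − k V C.
This is linear with rate a = Q/V + k = 0.0629813 h⁻¹.
C_ss = Q C_in/(Q + kV) = 1.02155 mol/L; C(t) = C_ss + (C₀ − C_ss) e^(−a t).
C(37.50) = 1.02155 + (1.34145)·e^(−0.0629813·37.50) = 1.02155 + (1.34145)·0.0942505 = 1.14798 mol/L.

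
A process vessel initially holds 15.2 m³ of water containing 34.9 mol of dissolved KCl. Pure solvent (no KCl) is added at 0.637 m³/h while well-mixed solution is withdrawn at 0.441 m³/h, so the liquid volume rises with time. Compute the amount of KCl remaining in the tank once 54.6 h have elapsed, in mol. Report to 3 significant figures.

Total volume: dV/dt = Q_in − Q_out = 0.19600 m³/h, so V(t) = 15.2 + 0.19600 t and V(54.6) = 25.902 m³.
Species balance (pure solvent in): dm/dt = −Q_out · m/V(t).
dm/m = −Q_out dt/(V₀ + 0.19600 t); integrating gives ln(m/m₀) = −(Q_out/(Q_in−Q_out)) ln(V/V₀).
m = m₀ (V₀/V)^(Q_out/(Q_in−Q_out)) = 34.9 × (15.2/25.902)^(2.2500) = 10.519 mol.

10.5 mol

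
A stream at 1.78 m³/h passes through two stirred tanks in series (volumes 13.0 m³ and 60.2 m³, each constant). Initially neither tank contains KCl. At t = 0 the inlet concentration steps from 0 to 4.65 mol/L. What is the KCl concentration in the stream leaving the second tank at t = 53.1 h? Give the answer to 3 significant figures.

3.42 mol/L

Species balance on tank i: dCᵢ/dt = (Cᵢ₋₁ − Cᵢ)/τᵢ with τᵢ = Vᵢ/Q.
τ₁ = 13.0/1.78 = 7.3034 h; τ₂ = 60.2/1.78 = 33.820 h.
Tank 1: C₁ = C_in(1 − e^(−t/τ₁)). Tank 2 (τ₁ ≠ τ₂): C₂ = C_in[1 − (τ₁ e^(−t/τ₁) − τ₂ e^(−t/τ₂))/(τ₁ − τ₂)].
At t = 53.1: e^(−t/τ₁) = 0.00069568, e^(−t/τ₂) = 0.20803.
C₂ = 4.65·[1 − (7.3034·0.00069568 − 33.820·0.20803)/(-26.517)] = 4.65·0.73486 = 3.4171 mol/L.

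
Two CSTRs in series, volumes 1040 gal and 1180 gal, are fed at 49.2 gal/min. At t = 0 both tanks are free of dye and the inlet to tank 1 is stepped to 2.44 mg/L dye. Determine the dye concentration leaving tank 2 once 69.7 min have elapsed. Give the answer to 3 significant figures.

Species balance on tank i: dCᵢ/dt = (Cᵢ₋₁ − Cᵢ)/τᵢ with τᵢ = Vᵢ/Q.
τ₁ = 1040/49.2 = 21.138 min; τ₂ = 1180/49.2 = 23.984 min.
Solving the cascade with C₁(0)=C₂(0)=0 gives C₂(t) = C_in[1 − (τ₁ e^(−t/τ₁) − τ₂ e^(−t/τ₂))/(τ₁ − τ₂)].
At t = 69.7: e^(−t/τ₁) = 0.036981, e^(−t/τ₂) = 0.054687.
C₂ = 2.44·[1 − (21.138·0.036981 − 23.984·0.054687)/(-2.8455)] = 2.44·0.81379 = 1.9856 mg/L.

1.99 mg/L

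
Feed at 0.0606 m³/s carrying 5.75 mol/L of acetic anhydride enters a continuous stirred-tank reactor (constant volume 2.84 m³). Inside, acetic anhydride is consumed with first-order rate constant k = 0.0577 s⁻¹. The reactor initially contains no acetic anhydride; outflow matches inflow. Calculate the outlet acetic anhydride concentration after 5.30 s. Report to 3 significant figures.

Accumulation = in − out − consumed: V dC/dt = Q C_in − Q C − k V C.
dC/dt = (Q/V) C_in − (Q/V + k) C; effective rate a = Q/V + k = 0.021338 + 0.0577 = 0.079038 s⁻¹.
C_ss = Q C_in/(Q + kV) = 1.5523 mol/L; C(t) = C_ss + (C₀ − C_ss) e^(−a t).
C(5.30) = 1.5523 + (-1.5523)·e^(−0.079038·5.30) = 1.5523 + (-1.5523)·0.65777 = 0.53126 mol/L.

0.531 mol/L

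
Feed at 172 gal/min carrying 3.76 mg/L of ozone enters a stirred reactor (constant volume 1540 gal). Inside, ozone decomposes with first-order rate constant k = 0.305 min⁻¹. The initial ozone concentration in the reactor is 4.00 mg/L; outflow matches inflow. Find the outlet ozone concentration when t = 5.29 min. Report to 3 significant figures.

V dC/dt = Q(C_in − C) − k V C.
dC/dt = (Q/V) C_in − (Q/V + k) C; effective rate a = Q/V + k = 0.11169 + 0.305 = 0.41669 min⁻¹.
C_ss = Q C_in/(Q + kV) = 1.0078 mg/L; C(t) = C_ss + (C₀ − C_ss) e^(−a t).
C(5.29) = 1.0078 + (2.9922)·e^(−0.41669·5.29) = 1.0078 + (2.9922)·0.11033 = 1.3379 mg/L.

1.34 mg/L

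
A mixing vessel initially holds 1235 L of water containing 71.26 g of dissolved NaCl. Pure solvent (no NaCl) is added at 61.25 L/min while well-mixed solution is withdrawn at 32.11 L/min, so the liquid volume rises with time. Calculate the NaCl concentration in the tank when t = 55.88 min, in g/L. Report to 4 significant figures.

Let m(t) be the amount of NaCl. Volume: V(t) = V₀ + (Q_in − Q_out) t = 1235 + 29.1400 t; V(55.88) = 2863.34 L.
No NaCl enters, so dm/dt = −Q_out · (m/V).
Separate: dm/m = −Q_out dt/V(t) ⇒ ln(m/m₀) = −(Q_out/(Q_in−Q_out)) ln(V/V₀).
m = m₀ (V₀/V)^(Q_out/(Q_in−Q_out)) = 71.26 × (1235/2863.34)^(1.10192) = 28.2109 g.
C = m/V = 28.2109/2863.34 = 0.00985243 g/L.

0.009852 g/L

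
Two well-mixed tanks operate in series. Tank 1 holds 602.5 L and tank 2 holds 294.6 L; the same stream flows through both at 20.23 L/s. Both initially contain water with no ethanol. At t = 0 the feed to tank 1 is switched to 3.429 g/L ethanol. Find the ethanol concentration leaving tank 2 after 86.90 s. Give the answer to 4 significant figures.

3.075 g/L

Time constants: τᵢ = Vᵢ/Q for each well-mixed tank.
τ₁ = 602.5/20.23 = 29.7825 s; τ₂ = 294.6/20.23 = 14.5625 s.
Solving the cascade with C₁(0)=C₂(0)=0 gives C₂(t) = C_in[1 − (τ₁ e^(−t/τ₁) − τ₂ e^(−t/τ₂))/(τ₁ − τ₂)].
At t = 86.90: e^(−t/τ₁) = 0.0540514, e^(−t/τ₂) = 0.00256097.
C₂ = 3.429·[1 − (29.7825·0.0540514 − 14.5625·0.00256097)/(15.2200)] = 3.429·0.896682 = 3.07472 g/L.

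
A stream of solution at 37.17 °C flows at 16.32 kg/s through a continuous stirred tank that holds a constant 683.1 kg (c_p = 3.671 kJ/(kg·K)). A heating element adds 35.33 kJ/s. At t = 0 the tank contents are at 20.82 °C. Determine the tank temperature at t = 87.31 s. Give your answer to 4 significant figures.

35.66 °C

Energy balance: M c_p dT/dt = ṁ c_p (T_in − T) + 35.33.
Rearrange: dT/dt = (T_ss − T)/τ with τ = M/ṁ = 41.8566 s and T_ss = T_in + Q̇/(ṁ c_p) = 37.7597 °C.
Integrating: T(t) = T_ss + (T₀ − T_ss) e^(−t/τ).
T(87.31) = 37.7597 + (-16.9397)·e^(−87.31/41.8566) = 37.7597 + (-16.9397)·0.124191 = 35.6559 °C.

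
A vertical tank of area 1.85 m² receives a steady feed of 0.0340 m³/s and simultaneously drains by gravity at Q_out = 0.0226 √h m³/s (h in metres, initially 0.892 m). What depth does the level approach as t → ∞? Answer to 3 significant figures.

A dh/dt = Q_in − 0.0226 √h. Steady state requires inflow = outflow:
Q_in = 0.0226 √h_ss ⇒ √h_ss = 0.0340/0.0226 = 1.5044.
h_ss = 1.5044² = 2.2633 m. (Since h₀ = 0.892 m < h_ss, the level will rise toward this value.)

2.26 m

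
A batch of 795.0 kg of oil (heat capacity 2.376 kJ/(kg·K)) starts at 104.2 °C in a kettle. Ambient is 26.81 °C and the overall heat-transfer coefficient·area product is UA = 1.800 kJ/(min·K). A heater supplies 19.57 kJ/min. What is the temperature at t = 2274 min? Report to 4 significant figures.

Unsteady energy balance on the tank contents: M c_p dT/dt = −UA(T − T_amb) + Q̇.
dT/dt = (T_ss − T)/τ with T_ss = T_amb + Q̇/UA = 26.81 + 19.57/1.800 = 37.6822 °C, τ = M c_p/UA = 795.0·2.376/1.800 = 1049.40 min.
Integrating: T(t) = T_ss + (T₀ − T_ss) e^(−t/τ).
T(2274) = 37.6822 + (66.5178)·0.114526 = 45.3002 °C.

45.30 °C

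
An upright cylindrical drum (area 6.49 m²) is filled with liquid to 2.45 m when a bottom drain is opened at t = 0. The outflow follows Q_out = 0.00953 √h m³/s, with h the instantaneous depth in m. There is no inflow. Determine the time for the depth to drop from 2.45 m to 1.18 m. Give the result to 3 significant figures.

652 s

A dh/dt = −Q_out = −0.00953 √h.
∫ h^(−1/2) dh = −(0.00953/A) ∫ dt, giving 2√h = 2√h₀ − (0.00953/A) t.
t = 2A(√h₀ − √h)/0.00953 = 2·6.49·(√2.45 − √1.18)/0.00953
  = 12.980 × (1.5652 − 1.0863) / 0.00953 = 652.36 s.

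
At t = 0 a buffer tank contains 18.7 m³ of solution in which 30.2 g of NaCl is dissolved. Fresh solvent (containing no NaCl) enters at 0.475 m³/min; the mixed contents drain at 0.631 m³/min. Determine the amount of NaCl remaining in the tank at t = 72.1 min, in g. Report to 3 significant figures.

Let m(t) be the amount of NaCl. Volume: V(t) = V₀ + (Q_in − Q_out) t = 18.7 − 0.15600 t; V(72.1) = 7.4524 m³.
Solute balance: dm/dt = 0 − Q_out C = −Q_out m/V(t).
dm/m = −Q_out dt/(V₀ − 0.15600 t); integrating gives ln(m/m₀) = −(Q_out/(Q_in−Q_out)) ln(V/V₀).
m = m₀ (V₀/V)^(Q_out/(Q_in−Q_out)) = 30.2 × (18.7/7.4524)^(-4.0449) = 0.73097 g.

0.731 g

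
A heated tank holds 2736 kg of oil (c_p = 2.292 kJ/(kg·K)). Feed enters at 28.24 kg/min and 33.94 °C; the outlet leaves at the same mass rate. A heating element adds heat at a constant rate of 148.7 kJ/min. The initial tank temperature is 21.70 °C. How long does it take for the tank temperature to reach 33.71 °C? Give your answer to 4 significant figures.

169.5 min

Heat balance on the well-mixed liquid: M c_p dT/dt = ṁ c_p (T_in − T) + 148.7.
τ = M/ṁ = 96.8839 min; T_ss = T_in + Q̇/(ṁ c_p) = 36.2374 °C.
T(t) = T_ss + (T₀ − T_ss) e^(−t/τ). Set T = 33.71:
e^(−t/τ) = (33.71 − 36.2374)/(21.70 − 36.2374) = 0.173854
t = −96.8839 · ln(0.173854) = 169.502 min.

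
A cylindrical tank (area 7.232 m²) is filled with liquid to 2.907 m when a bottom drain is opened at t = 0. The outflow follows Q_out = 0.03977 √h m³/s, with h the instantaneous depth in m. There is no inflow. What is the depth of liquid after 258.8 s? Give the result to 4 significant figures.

A dh/dt = −Q_out = −0.03977 √h.
Separate and integrate: 2(√h − √h₀) = −(0.03977/A) t.
√h = √2.907 − 0.03977·258.8/(2·7.232) = 1.70499 − 0.711593 = 0.993400.
h = 0.993400² = 0.986844 m.

0.9868 m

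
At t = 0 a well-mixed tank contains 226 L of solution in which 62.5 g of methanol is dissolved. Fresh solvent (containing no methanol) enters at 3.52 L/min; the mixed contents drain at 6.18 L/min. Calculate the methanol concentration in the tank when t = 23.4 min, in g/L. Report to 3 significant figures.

0.181 g/L

Let m(t) be the amount of methanol. Volume: V(t) = V₀ + (Q_in − Q_out) t = 226 − 2.6600 t; V(23.4) = 163.76 L.
No methanol enters, so dm/dt = −Q_out · (m/V).
Separate: dm/m = −Q_out dt/V(t) ⇒ ln(m/m₀) = −(Q_out/(Q_in−Q_out)) ln(V/V₀).
m = m₀ (V₀/V)^(Q_out/(Q_in−Q_out)) = 62.5 × (226/163.76)^(-2.3233) = 29.568 g.
C = m/V = 29.568/163.76 = 0.18056 g/L.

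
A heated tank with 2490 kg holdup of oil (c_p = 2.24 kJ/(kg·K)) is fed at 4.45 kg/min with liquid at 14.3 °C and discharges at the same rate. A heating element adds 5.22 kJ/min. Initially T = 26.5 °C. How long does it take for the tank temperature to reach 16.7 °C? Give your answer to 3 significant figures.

1020 min

Heat balance on the well-mixed liquid: M c_p dT/dt = ṁ c_p (T_in − T) + 5.22.
τ = M/ṁ = 559.55 min; T_ss = T_in + Q̇/(ṁ c_p) = 14.824 °C.
T(t) = T_ss + (T₀ − T_ss) e^(−t/τ). Set T = 16.7:
e^(−t/τ) = (16.7 − 14.824)/(26.5 − 14.824) = 0.16069
t = −559.55 · ln(0.16069) = 1023.0 min.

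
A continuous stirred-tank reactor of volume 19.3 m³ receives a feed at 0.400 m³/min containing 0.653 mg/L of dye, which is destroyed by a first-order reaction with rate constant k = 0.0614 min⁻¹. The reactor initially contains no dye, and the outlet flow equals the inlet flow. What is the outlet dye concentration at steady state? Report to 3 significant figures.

V dC/dt = Q(C_in − C) − k V C.
Steady state (dC/dt = 0): C_ss = Q C_in/(Q + kV) = C_in/(1 + kV/Q).
C_ss = 0.400·0.653/(0.400 + 0.0614·19.3) = 0.26120/1.5850 = 0.16479 mg/L.

0.165 mg/L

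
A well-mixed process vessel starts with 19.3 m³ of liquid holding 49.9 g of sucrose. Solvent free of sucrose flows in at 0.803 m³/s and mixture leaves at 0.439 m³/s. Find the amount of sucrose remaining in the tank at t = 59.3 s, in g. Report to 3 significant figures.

Total volume: dV/dt = Q_in − Q_out = 0.36400 m³/s, so V(t) = 19.3 + 0.36400 t and V(59.3) = 40.885 m³.
Species balance (pure solvent in): dm/dt = −Q_out · m/V(t).
dm/m = −Q_out dt/(V₀ + 0.36400 t); integrating gives ln(m/m₀) = −(Q_out/(Q_in−Q_out)) ln(V/V₀).
m = m₀ (V₀/V)^(Q_out/(Q_in−Q_out)) = 49.9 × (19.3/40.885)^(1.2060) = 20.180 g.

20.2 g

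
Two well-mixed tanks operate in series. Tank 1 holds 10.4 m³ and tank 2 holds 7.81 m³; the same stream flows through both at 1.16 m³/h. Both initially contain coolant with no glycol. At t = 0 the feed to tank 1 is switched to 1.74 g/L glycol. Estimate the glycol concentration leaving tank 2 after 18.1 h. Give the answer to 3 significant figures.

1.17 g/L

Time constants: τᵢ = Vᵢ/Q for each well-mixed tank.
τ₁ = 10.4/1.16 = 8.9655 h; τ₂ = 7.81/1.16 = 6.7328 h.
Solving the cascade with C₁(0)=C₂(0)=0 gives C₂(t) = C_in[1 − (τ₁ e^(−t/τ₁) − τ₂ e^(−t/τ₂))/(τ₁ − τ₂)].
At t = 18.1: e^(−t/τ₁) = 0.13281, e^(−t/τ₂) = 0.067993.
C₂ = 1.74·[1 − (8.9655·0.13281 − 6.7328·0.067993)/(2.2328)] = 1.74·0.67174 = 1.1688 g/L.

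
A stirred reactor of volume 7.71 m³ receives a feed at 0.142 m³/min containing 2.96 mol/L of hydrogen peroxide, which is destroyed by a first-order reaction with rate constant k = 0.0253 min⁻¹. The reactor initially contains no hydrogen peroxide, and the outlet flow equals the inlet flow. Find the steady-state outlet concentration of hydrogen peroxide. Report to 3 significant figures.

1.25 mol/L

Accumulation = in − out − consumed: V dC/dt = Q C_in − Q C − k V C.
At steady state: 0 = Q C_in − (Q + kV) C_ss, so C_ss = Q C_in/(Q + kV).
C_ss = 0.142·2.96/(0.142 + 0.0253·7.71) = 0.42032/0.33706 = 1.2470 mol/L.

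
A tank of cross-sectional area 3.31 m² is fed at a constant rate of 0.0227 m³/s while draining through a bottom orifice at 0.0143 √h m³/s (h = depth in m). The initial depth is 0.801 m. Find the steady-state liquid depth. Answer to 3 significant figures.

2.52 m

Level balance: A dh/dt = 0.0227 − 0.0143 √h. Setting dh/dt = 0:
Q_in = 0.0143 √h_ss ⇒ √h_ss = 0.0227/0.0143 = 1.5874.
h_ss = 1.5874² = 2.5199 m. (Since h₀ = 0.801 m < h_ss, the level will rise toward this value.)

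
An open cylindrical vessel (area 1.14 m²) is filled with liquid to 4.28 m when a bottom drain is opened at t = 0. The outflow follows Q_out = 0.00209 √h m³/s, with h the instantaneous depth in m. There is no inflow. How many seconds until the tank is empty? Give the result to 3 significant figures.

With no inflow, A dh/dt = −0.00209 √h.
This is separable: 2 d(√h)/dt = −0.00209/A, so √h = √h₀ − (0.00209/(2A)) t.
Set h = 0: 2√h₀ = (0.00209/A) t_empty ⇒ t_empty = 2A√h₀/0.00209.
t_empty = 2·1.14·√4.28/0.00209 = 2.2800·2.0688/0.00209 = 2256.9 s.

2260 s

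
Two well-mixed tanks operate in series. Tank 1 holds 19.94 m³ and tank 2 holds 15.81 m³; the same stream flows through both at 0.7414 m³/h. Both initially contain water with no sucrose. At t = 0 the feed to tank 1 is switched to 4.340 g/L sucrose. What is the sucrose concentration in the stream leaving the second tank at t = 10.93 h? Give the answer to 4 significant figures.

0.3348 g/L

Time constants: τᵢ = Vᵢ/Q for each well-mixed tank.
τ₁ = 19.94/0.7414 = 26.8951 h; τ₂ = 15.81/0.7414 = 21.3245 h.
Tank 1: C₁ = C_in(1 − e^(−t/τ₁)). Tank 2 (τ₁ ≠ τ₂): C₂ = C_in[1 − (τ₁ e^(−t/τ₁) − τ₂ e^(−t/τ₂))/(τ₁ − τ₂)].
At t = 10.93: e^(−t/τ₁) = 0.666048, e^(−t/τ₂) = 0.598963.
C₂ = 4.340·[1 − (26.8951·0.666048 − 21.3245·0.598963)/(5.57054)] = 4.340·0.0771471 = 0.334819 g/L.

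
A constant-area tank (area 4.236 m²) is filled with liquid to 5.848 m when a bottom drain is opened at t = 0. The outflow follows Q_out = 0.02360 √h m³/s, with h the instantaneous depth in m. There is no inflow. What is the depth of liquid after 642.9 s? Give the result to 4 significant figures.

0.3936 m

Volume balance on the tank: A dh/dt = −0.02360 √h.
∫ h^(−1/2) dh = −(0.02360/A) ∫ dt, giving 2√h = 2√h₀ − (0.02360/A) t.
√h = √5.848 − 0.02360·642.9/(2·4.236) = 2.41826 − 1.79089 = 0.627371.
h = 0.627371² = 0.393595 m.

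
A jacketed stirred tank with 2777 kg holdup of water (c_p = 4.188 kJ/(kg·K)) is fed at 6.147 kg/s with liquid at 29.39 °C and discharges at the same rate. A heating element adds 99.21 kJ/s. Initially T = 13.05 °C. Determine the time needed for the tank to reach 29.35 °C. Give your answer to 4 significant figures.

M c_p dT/dt = ṁ c_p (T_in − T) + Q̇.
τ = M/ṁ = 451.765 s; T_ss = T_in + Q̇/(ṁ c_p) = 33.2438 °C.
T(t) = T_ss + (T₀ − T_ss) e^(−t/τ). Set T = 29.35:
e^(−t/τ) = (29.35 − 33.2438)/(13.05 − 33.2438) = 0.192820
t = −451.765 · ln(0.192820) = 743.604 s.

743.6 s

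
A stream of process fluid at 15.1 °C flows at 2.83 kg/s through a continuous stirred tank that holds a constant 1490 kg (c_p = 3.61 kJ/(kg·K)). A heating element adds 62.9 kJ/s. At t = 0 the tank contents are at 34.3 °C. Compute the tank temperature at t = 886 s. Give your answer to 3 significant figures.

23.7 °C

M c_p dT/dt = ṁ c_p (T_in − T) + Q̇.
Rearrange: dT/dt = (T_ss − T)/τ with τ = M/ṁ = 526.50 s and T_ss = T_in + Q̇/(ṁ c_p) = 21.257 °C.
Integrating: T(t) = T_ss + (T₀ − T_ss) e^(−t/τ).
T(886) = 21.257 + (13.043)·e^(−886/526.50) = 21.257 + (13.043)·0.18585 = 23.681 °C.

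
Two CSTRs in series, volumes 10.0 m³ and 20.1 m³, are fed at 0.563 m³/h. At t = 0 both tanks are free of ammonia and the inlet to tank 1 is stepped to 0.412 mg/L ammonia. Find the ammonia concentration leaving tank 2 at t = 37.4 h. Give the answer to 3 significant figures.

0.174 mg/L

Each tank obeys Vᵢ dCᵢ/dt = Q(Cᵢ₋₁ − Cᵢ), so τᵢ = Vᵢ/Q.
τ₁ = 10.0/0.563 = 17.762 h; τ₂ = 20.1/0.563 = 35.702 h.
Solving the cascade with C₁(0)=C₂(0)=0 gives C₂(t) = C_in[1 − (τ₁ e^(−t/τ₁) − τ₂ e^(−t/τ₂))/(τ₁ − τ₂)].
At t = 37.4: e^(−t/τ₁) = 0.12177, e^(−t/τ₂) = 0.35079.
C₂ = 0.412·[1 − (17.762·0.12177 − 35.702·0.35079)/(-17.940)] = 0.412·0.42246 = 0.17405 mg/L.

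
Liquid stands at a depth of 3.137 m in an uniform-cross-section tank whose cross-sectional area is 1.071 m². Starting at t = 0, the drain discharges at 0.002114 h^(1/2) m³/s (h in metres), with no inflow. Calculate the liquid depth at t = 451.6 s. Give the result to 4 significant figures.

1.757 m

Volume balance on the tank: A dh/dt = −0.002114 √h.
∫ h^(−1/2) dh = −(0.002114/A) ∫ dt, giving 2√h = 2√h₀ − (0.002114/A) t.
√h = √3.137 − 0.002114·451.6/(2·1.071) = 1.77116 − 0.445697 = 1.32546.
h = 1.32546² = 1.75685 m.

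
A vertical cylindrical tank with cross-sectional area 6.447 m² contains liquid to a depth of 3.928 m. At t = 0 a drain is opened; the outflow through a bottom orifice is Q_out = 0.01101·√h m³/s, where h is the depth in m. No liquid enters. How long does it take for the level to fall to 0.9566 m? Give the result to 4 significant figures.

A dh/dt = −Q_out = −0.01101 √h.
∫ h^(−1/2) dh = −(0.01101/A) ∫ dt, giving 2√h = 2√h₀ − (0.01101/A) t.
t = 2A(√h₀ − √h)/0.01101 = 2·6.447·(√3.928 − √0.9566)/0.01101
  = 12.8940 × (1.98192 − 0.978059) / 0.01101 = 1175.64 s.

1176 s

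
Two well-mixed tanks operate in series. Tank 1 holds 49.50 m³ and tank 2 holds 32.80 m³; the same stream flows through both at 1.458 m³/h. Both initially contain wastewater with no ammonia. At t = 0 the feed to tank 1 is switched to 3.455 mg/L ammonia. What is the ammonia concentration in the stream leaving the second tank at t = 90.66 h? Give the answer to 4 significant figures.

2.867 mg/L

Species balance on tank i: dCᵢ/dt = (Cᵢ₋₁ − Cᵢ)/τᵢ with τᵢ = Vᵢ/Q.
τ₁ = 49.50/1.458 = 33.9506 h; τ₂ = 32.80/1.458 = 22.4966 h.
Tank 1: C₁ = C_in(1 − e^(−t/τ₁)). Tank 2 (τ₁ ≠ τ₂): C₂ = C_in[1 − (τ₁ e^(−t/τ₁) − τ₂ e^(−t/τ₂))/(τ₁ − τ₂)].
At t = 90.66: e^(−t/τ₁) = 0.0692281, e^(−t/τ₂) = 0.0177753.
C₂ = 3.455·[1 − (33.9506·0.0692281 − 22.4966·0.0177753)/(11.4540)] = 3.455·0.829715 = 2.86667 mg/L.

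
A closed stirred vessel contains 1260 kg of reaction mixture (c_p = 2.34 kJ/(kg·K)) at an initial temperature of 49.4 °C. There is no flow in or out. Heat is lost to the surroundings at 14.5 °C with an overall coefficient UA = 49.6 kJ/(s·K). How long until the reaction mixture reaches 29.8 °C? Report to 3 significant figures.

49.0 s

Energy balance: M c_p dT/dt = −UA(T − T_amb).
τ = M c_p/UA = 59.444 s; T_ss = T_amb = 14.500 °C.
T(t) = T_ss + (T₀ − T_ss)e^(−t/τ); set T = 29.8:
t = −τ ln[(T − T_ss)/(T₀ − T_ss)] = −59.444 · ln(0.43840) = 49.019 s.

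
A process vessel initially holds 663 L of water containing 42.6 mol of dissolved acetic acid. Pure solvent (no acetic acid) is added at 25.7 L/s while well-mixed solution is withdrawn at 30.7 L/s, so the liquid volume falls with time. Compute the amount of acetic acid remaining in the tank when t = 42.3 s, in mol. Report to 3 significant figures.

Total volume: dV/dt = Q_in − Q_out = -5.0000 L/s, so V(t) = 663 − 5.0000 t and V(42.3) = 451.50 L.
No acetic acid enters, so dm/dt = −Q_out · (m/V).
dm/m = −Q_out dt/(V₀ − 5.0000 t); integrating gives ln(m/m₀) = −(Q_out/(Q_in−Q_out)) ln(V/V₀).
m = m₀ (V₀/V)^(Q_out/(Q_in−Q_out)) = 42.6 × (663/451.50)^(-6.1400) = 4.0264 mol.

4.03 mol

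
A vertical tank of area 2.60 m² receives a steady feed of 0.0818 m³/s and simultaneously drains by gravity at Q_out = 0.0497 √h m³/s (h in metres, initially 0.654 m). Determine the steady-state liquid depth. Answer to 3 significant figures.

Mass balance (ρ constant): A dh/dt = Q_in − 0.0497 √h. At steady state dh/dt = 0:
Q_in = 0.0497 √h_ss ⇒ √h_ss = 0.0818/0.0497 = 1.6459.
h_ss = 1.6459² = 2.7089 m. (Since h₀ = 0.654 m < h_ss, the level will rise toward this value.)

2.71 m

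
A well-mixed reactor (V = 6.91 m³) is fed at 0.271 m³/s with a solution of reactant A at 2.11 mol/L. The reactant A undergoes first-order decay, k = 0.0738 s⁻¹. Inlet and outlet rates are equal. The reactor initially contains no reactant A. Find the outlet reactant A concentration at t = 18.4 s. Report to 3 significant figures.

V dC/dt = Q(C_in − C) − k V C.
This is linear with rate a = Q/V + k = 0.11302 s⁻¹.
C_ss = Q C_in/(Q + kV) = 0.73219 mol/L; C(t) = C_ss + (C₀ − C_ss) e^(−a t).
C(18.4) = 0.73219 + (-0.73219)·e^(−0.11302·18.4) = 0.73219 + (-0.73219)·0.12499 = 0.64068 mol/L.

0.641 mol/L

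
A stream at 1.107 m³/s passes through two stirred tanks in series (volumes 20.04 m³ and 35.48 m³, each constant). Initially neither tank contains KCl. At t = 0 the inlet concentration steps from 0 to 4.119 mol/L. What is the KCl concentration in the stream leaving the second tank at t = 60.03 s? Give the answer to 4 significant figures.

2.859 mol/L

Each tank obeys Vᵢ dCᵢ/dt = Q(Cᵢ₋₁ − Cᵢ), so τᵢ = Vᵢ/Q.
τ₁ = 20.04/1.107 = 18.1030 s; τ₂ = 35.48/1.107 = 32.0506 s.
Tank 1: C₁ = C_in(1 − e^(−t/τ₁)). Tank 2 (τ₁ ≠ τ₂): C₂ = C_in[1 − (τ₁ e^(−t/τ₁) − τ₂ e^(−t/τ₂))/(τ₁ − τ₂)].
At t = 60.03: e^(−t/τ₁) = 0.0362967, e^(−t/τ₂) = 0.153666.
C₂ = 4.119·[1 − (18.1030·0.0362967 − 32.0506·0.153666)/(-13.9476)] = 4.119·0.693998 = 2.85858 mol/L.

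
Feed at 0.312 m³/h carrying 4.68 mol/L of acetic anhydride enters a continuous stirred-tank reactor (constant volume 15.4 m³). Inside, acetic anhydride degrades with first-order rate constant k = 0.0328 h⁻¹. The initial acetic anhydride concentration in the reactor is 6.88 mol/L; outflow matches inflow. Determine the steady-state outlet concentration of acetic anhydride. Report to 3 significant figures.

1.79 mol/L

Species balance: V dC/dt = Q C_in − Q C − k V C.
At steady state: 0 = Q C_in − (Q + kV) C_ss, so C_ss = Q C_in/(Q + kV).
C_ss = 0.312·4.68/(0.312 + 0.0328·15.4) = 1.4602/0.81712 = 1.7870 mol/L.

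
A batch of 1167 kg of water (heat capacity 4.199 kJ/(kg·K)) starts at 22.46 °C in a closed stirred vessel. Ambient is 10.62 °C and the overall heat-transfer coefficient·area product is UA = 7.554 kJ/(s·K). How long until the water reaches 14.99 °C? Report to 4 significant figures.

Unsteady energy balance on the tank contents: M c_p dT/dt = −UA(T − T_amb).
τ = M c_p/UA = 648.694 s; T_ss = T_amb = 10.6200 °C.
T(t) = T_ss + (T₀ − T_ss)e^(−t/τ); set T = 14.99:
t = −τ ln[(T − T_ss)/(T₀ − T_ss)] = −648.694 · ln(0.369088) = 646.566 s.

646.6 s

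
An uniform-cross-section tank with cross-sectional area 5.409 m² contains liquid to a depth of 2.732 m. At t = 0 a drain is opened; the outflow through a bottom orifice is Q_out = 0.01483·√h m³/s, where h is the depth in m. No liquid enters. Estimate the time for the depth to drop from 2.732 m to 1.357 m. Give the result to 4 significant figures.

A dh/dt = −Q_out = −0.01483 √h.
Separate and integrate: 2(√h − √h₀) = −(0.01483/A) t.
t = 2A(√h₀ − √h)/0.01483 = 2·5.409·(√2.732 − √1.357)/0.01483
  = 10.8180 × (1.65288 − 1.16490) / 0.01483 = 355.960 s.

356.0 s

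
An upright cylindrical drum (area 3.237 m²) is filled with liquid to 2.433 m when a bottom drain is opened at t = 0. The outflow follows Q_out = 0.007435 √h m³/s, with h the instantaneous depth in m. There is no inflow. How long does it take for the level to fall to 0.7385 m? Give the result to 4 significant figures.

With no inflow, A dh/dt = −0.007435 √h.
∫ h^(−1/2) dh = −(0.007435/A) ∫ dt, giving 2√h = 2√h₀ − (0.007435/A) t.
t = 2A(√h₀ − √h)/0.007435 = 2·3.237·(√2.433 − √0.7385)/0.007435
  = 6.47400 × (1.55981 − 0.859360) / 0.007435 = 609.912 s.

609.9 s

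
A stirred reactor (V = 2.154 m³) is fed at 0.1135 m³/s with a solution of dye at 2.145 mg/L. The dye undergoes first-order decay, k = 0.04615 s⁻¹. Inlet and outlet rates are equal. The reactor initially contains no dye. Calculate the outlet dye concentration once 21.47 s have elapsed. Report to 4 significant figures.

V dC/dt = Q(C_in − C) − k V C.
dC/dt = (Q/V) C_in − (Q/V + k) C; effective rate a = Q/V + k = 0.0526927 + 0.04615 = 0.0988427 s⁻¹.
C_ss = Q C_in/(Q + kV) = 1.14349 mg/L; C(t) = C_ss + (C₀ − C_ss) e^(−a t).
C(21.47) = 1.14349 + (-1.14349)·e^(−0.0988427·21.47) = 1.14349 + (-1.14349)·0.119774 = 1.00653 mg/L.

1.007 mg/L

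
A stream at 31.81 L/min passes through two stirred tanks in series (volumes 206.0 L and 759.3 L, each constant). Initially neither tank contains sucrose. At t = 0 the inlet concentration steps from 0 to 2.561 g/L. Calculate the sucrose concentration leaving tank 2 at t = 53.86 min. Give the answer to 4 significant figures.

2.193 g/L

Time constants: τᵢ = Vᵢ/Q for each well-mixed tank.
τ₁ = 206.0/31.81 = 6.47595 min; τ₂ = 759.3/31.81 = 23.8699 min.
Tank 1: C₁ = C_in(1 − e^(−t/τ₁)). Tank 2 (τ₁ ≠ τ₂): C₂ = C_in[1 − (τ₁ e^(−t/τ₁) − τ₂ e^(−t/τ₂))/(τ₁ − τ₂)].
At t = 53.86: e^(−t/τ₁) = 0.000244346, e^(−t/τ₂) = 0.104727.
C₂ = 2.561·[1 − (6.47595·0.000244346 − 23.8699·0.104727)/(-17.3939)] = 2.561·0.856374 = 2.19317 g/L.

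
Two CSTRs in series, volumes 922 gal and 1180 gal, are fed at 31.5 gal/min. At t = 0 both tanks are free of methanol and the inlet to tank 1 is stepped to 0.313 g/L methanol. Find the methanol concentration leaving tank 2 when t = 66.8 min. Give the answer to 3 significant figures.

0.187 g/L

Species balance on tank i: dCᵢ/dt = (Cᵢ₋₁ − Cᵢ)/τᵢ with τᵢ = Vᵢ/Q.
τ₁ = 922/31.5 = 29.270 min; τ₂ = 1180/31.5 = 37.460 min.
Solving the cascade with C₁(0)=C₂(0)=0 gives C₂(t) = C_in[1 − (τ₁ e^(−t/τ₁) − τ₂ e^(−t/τ₂))/(τ₁ − τ₂)].
At t = 66.8: e^(−t/τ₁) = 0.10206, e^(−t/τ₂) = 0.16810.
C₂ = 0.313·[1 − (29.270·0.10206 − 37.460·0.16810)/(-8.1905)] = 0.313·0.59591 = 0.18652 g/L.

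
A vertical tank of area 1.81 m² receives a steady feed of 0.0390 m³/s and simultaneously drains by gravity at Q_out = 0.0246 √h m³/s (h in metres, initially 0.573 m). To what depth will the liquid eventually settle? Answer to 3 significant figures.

Unsteady balance on liquid volume: A dh/dt = Q_in − 0.0246 √h. At steady state dh/dt = 0:
Q_in = 0.0246 √h_ss ⇒ √h_ss = 0.0390/0.0246 = 1.5854.
h_ss = 1.5854² = 2.5134 m. (Since h₀ = 0.573 m < h_ss, the level will rise toward this value.)

2.51 m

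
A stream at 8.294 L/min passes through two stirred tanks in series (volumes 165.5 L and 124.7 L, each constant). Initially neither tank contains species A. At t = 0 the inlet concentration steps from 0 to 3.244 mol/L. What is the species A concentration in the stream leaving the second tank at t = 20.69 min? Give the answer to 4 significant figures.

1.082 mol/L

Each tank obeys Vᵢ dCᵢ/dt = Q(Cᵢ₋₁ − Cᵢ), so τᵢ = Vᵢ/Q.
τ₁ = 165.5/8.294 = 19.9542 min; τ₂ = 124.7/8.294 = 15.0350 min.
Solving the cascade with C₁(0)=C₂(0)=0 gives C₂(t) = C_in[1 − (τ₁ e^(−t/τ₁) − τ₂ e^(−t/τ₂))/(τ₁ − τ₂)].
At t = 20.69: e^(−t/τ₁) = 0.354561, e^(−t/τ₂) = 0.252555.
C₂ = 3.244·[1 − (19.9542·0.354561 − 15.0350·0.252555)/(4.91922)] = 3.244·0.333672 = 1.08243 mol/L.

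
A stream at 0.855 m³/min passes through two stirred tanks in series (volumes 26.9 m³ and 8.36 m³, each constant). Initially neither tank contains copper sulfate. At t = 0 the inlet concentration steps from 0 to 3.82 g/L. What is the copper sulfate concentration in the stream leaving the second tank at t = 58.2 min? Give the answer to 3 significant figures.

2.95 g/L

Each tank obeys Vᵢ dCᵢ/dt = Q(Cᵢ₋₁ − Cᵢ), so τᵢ = Vᵢ/Q.
τ₁ = 26.9/0.855 = 31.462 min; τ₂ = 8.36/0.855 = 9.7778 min.
Solving the cascade with C₁(0)=C₂(0)=0 gives C₂(t) = C_in[1 − (τ₁ e^(−t/τ₁) − τ₂ e^(−t/τ₂))/(τ₁ − τ₂)].
At t = 58.2: e^(−t/τ₁) = 0.15726, e^(−t/τ₂) = 0.0025999.
C₂ = 3.82·[1 − (31.462·0.15726 − 9.7778·0.0025999)/(21.684)] = 3.82·0.77300 = 2.9529 g/L.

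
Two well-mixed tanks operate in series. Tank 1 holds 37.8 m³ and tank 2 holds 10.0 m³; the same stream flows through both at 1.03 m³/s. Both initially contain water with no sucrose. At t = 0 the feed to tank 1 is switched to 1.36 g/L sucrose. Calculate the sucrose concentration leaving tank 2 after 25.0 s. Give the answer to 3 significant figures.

Time constants: τᵢ = Vᵢ/Q for each well-mixed tank.
τ₁ = 37.8/1.03 = 36.699 s; τ₂ = 10.0/1.03 = 9.7087 s.
Tank 1: C₁ = C_in(1 − e^(−t/τ₁)). Tank 2 (τ₁ ≠ τ₂): C₂ = C_in[1 − (τ₁ e^(−t/τ₁) − τ₂ e^(−t/τ₂))/(τ₁ − τ₂)].
At t = 25.0: e^(−t/τ₁) = 0.50600, e^(−t/τ₂) = 0.076154.
C₂ = 1.36·[1 − (36.699·0.50600 − 9.7087·0.076154)/(26.990)] = 1.36·0.33938 = 0.46155 g/L.

0.462 g/L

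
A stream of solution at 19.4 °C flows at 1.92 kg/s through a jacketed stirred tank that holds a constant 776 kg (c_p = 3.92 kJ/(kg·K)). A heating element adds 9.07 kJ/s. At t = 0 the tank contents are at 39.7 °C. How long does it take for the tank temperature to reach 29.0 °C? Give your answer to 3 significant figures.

332 s

Energy balance: M c_p dT/dt = ṁ c_p (T_in − T) + 9.07.
τ = M/ṁ = 404.17 s; T_ss = T_in + Q̇/(ṁ c_p) = 20.605 °C.
T(t) = T_ss + (T₀ − T_ss) e^(−t/τ). Set T = 29.0:
e^(−t/τ) = (29.0 − 20.605)/(39.7 − 20.605) = 0.43964
t = −404.17 · ln(0.43964) = 332.14 s.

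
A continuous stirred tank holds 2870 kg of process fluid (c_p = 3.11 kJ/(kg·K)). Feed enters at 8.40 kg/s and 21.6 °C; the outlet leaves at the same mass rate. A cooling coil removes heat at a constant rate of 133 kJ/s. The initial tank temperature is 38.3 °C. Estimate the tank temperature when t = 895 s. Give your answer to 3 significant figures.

Energy balance: M c_p dT/dt = ṁ c_p (T_in − T) − 133.
Rearrange: dT/dt = (T_ss − T)/τ with τ = M/ṁ = 341.67 s and T_ss = T_in − Q̇/(ṁ c_p) = 16.509 °C.
Solution: T(t) = T_ss + (T₀ − T_ss) e^(−t/τ).
T(895) = 16.509 + (21.791)·e^(−895/341.67) = 16.509 + (21.791)·0.072838 = 18.096 °C.

18.1 °C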